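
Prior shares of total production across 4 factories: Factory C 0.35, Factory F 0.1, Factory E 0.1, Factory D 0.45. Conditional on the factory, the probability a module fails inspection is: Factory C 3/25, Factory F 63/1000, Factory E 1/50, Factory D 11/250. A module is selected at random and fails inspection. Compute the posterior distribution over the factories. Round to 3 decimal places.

By Bayes' rule, posterior ∝ prior × likelihood:
  Factory C: 0.35 × 0.12 = 0.042
  Factory F: 0.1 × 0.063 = 0.0063
  Factory E: 0.1 × 0.02 = 0.002
  Factory D: 0.45 × 0.044 = 0.0198
Sum = 0.0701.
P(Factory C | nonconforming) = 0.042/0.0701 ≈ 0.599
P(Factory F | nonconforming) = 0.0063/0.0701 ≈ 0.090
P(Factory E | nonconforming) = 0.002/0.0701 ≈ 0.029
P(Factory D | nonconforming) = 0.0198/0.0701 ≈ 0.282

Factory C 0.599, Factory F 0.090, Factory E 0.029, Factory D 0.282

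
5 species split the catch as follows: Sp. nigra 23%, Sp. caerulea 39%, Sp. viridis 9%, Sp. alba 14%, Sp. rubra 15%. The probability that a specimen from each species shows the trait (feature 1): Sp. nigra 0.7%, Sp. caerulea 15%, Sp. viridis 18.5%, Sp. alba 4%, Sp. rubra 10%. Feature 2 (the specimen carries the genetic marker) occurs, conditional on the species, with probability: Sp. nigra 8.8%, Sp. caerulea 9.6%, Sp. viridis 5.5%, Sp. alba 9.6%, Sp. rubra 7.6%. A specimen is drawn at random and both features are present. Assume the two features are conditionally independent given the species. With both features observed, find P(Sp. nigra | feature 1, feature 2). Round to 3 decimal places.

0.017

Compute prior × likelihood for every hypothesis:
  Sp. nigra: 0.23 × 0.007 × 0.088 = 0.00014168
  Sp. caerulea: 0.39 × 0.15 × 0.096 = 0.005616
  Sp. viridis: 0.09 × 0.185 × 0.055 = 0.00091575
  Sp. alba: 0.14 × 0.04 × 0.096 = 0.0005376
  Sp. rubra: 0.15 × 0.1 × 0.076 = 0.00114
Normalizing constant = 0.00835103.
P(Sp. nigra | evidence) = 0.00014168 / 0.00835103 ≈ 0.017.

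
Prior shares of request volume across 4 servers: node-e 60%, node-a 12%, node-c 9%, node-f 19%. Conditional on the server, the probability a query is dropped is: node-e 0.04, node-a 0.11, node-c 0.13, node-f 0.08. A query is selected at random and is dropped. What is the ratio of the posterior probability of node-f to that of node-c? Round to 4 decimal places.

1.2991

Prior × likelihood for each hypothesis:
  node-e: 0.6 × 0.04 = 0.024
  node-a: 0.12 × 0.11 = 0.0132
  node-c: 0.09 × 0.13 = 0.0117
  node-f: 0.19 × 0.08 = 0.0152
Sum = 0.0641.
The ratio is 0.0152 / 0.0117 (the normalizer cancels) = 1.2991.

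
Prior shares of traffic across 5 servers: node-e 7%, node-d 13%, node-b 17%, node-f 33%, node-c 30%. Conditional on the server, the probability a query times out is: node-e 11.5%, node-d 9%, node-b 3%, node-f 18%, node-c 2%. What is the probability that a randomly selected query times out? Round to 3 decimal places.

0.090

By Bayes' rule, posterior ∝ prior × likelihood:
  node-e: 0.07 × 0.115 = 0.00805
  node-d: 0.13 × 0.09 = 0.0117
  node-b: 0.17 × 0.03 = 0.0051
  node-f: 0.33 × 0.18 = 0.0594
  node-c: 0.3 × 0.02 = 0.006
P(timeout) = 0.00805 + 0.0117 + 0.0051 + 0.0594 + 0.006 = 0.09025 → 0.090.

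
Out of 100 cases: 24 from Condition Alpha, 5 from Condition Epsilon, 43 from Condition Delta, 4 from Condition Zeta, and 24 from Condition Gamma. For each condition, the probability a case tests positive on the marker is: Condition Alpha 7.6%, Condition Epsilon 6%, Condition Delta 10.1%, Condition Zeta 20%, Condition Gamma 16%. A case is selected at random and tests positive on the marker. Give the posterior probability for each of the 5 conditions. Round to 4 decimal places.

Condition Alpha 0.1642, Condition Epsilon 0.0270, Condition Delta 0.3910, Condition Zeta 0.0720, Condition Gamma 0.3457

Unnormalized posteriors (prior × likelihood):
  Condition Alpha: 0.24 × 0.076 = 0.01824
  Condition Epsilon: 0.05 × 0.06 = 0.003
  Condition Delta: 0.43 × 0.101 = 0.04343
  Condition Zeta: 0.04 × 0.2 = 0.008
  Condition Gamma: 0.24 × 0.16 = 0.0384
Normalizing constant = 0.11107.
P(Condition Alpha | marker-positive) = 0.01824/0.11107 ≈ 0.1642
P(Condition Epsilon | marker-positive) = 0.003/0.11107 ≈ 0.0270
P(Condition Delta | marker-positive) = 0.04343/0.11107 ≈ 0.3910
P(Condition Zeta | marker-positive) = 0.008/0.11107 ≈ 0.0720
P(Condition Gamma | marker-positive) = 0.0384/0.11107 ≈ 0.3457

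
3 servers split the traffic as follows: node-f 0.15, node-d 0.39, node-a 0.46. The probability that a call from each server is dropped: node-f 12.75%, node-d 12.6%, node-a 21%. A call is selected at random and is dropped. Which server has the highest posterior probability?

By Bayes' rule, posterior ∝ prior × likelihood:
  node-f: 0.15 × 0.1275 = 0.019125
  node-d: 0.39 × 0.126 = 0.04914
  node-a: 0.46 × 0.21 = 0.0966
Total = 0.164865.
Largest term belongs to node-a, so node-a is most probable.

node-a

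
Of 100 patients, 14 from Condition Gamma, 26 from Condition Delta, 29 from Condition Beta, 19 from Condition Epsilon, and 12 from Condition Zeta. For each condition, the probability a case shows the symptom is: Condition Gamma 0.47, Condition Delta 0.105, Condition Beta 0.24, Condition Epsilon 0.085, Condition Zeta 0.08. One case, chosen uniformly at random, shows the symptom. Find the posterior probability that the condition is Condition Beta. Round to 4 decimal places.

By Bayes' rule, posterior ∝ prior × likelihood:
  Condition Gamma: 0.14 × 0.47 = 0.0658
  Condition Delta: 0.26 × 0.105 = 0.0273
  Condition Beta: 0.29 × 0.24 = 0.0696
  Condition Epsilon: 0.19 × 0.085 = 0.01615
  Condition Zeta: 0.12 × 0.08 = 0.0096
Normalizing constant = 0.18845.
P(Condition Beta | evidence) = 0.0696 / 0.18845 ≈ 0.3693.

0.3693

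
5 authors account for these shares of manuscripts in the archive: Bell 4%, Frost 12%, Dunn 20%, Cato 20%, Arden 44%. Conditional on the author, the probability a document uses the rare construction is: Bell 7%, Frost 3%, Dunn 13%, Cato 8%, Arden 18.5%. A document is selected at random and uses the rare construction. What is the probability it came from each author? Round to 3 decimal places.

Bell 0.022, Frost 0.028, Dunn 0.200, Cato 0.123, Arden 0.627

Compute prior × likelihood for every hypothesis:
  Bell: 0.04 × 0.07 = 0.0028
  Frost: 0.12 × 0.03 = 0.0036
  Dunn: 0.2 × 0.13 = 0.026
  Cato: 0.2 × 0.08 = 0.016
  Arden: 0.44 × 0.185 = 0.0814
Normalizing constant = 0.1298.
P(Bell | rare-form) = 0.0028/0.1298 ≈ 0.022
P(Frost | rare-form) = 0.0036/0.1298 ≈ 0.028
P(Dunn | rare-form) = 0.026/0.1298 ≈ 0.200
P(Cato | rare-form) = 0.016/0.1298 ≈ 0.123
P(Arden | rare-form) = 0.0814/0.1298 ≈ 0.627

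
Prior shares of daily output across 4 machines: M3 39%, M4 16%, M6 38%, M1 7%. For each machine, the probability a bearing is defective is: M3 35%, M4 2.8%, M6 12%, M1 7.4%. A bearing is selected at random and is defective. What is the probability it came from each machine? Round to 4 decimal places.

Unnormalized posteriors (prior × likelihood):
  M3: 0.39 × 0.35 = 0.1365
  M4: 0.16 × 0.028 = 0.00448
  M6: 0.38 × 0.12 = 0.0456
  M1: 0.07 × 0.074 = 0.00518
Normalizing constant = 0.19176.
P(M3 | defective) = 0.1365/0.19176 ≈ 0.7118
P(M4 | defective) = 0.00448/0.19176 ≈ 0.0234
P(M6 | defective) = 0.0456/0.19176 ≈ 0.2378
P(M1 | defective) = 0.00518/0.19176 ≈ 0.0270

M3 0.7118, M4 0.0234, M6 0.2378, M1 0.0270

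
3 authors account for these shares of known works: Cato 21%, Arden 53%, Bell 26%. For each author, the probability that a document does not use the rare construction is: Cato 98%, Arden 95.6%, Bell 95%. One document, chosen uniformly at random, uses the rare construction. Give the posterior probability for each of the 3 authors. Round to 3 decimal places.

Taking complements, P(rare-form | each) = Cato 0.02, Arden 0.044, Bell 0.05.
Prior × likelihood for each hypothesis:
  Cato: 0.21 × 0.02 = 0.0042
  Arden: 0.53 × 0.044 = 0.02332
  Bell: 0.26 × 0.05 = 0.013
Sum = 0.04052.
P(Cato | rare-form) = 0.0042/0.04052 ≈ 0.104
P(Arden | rare-form) = 0.02332/0.04052 ≈ 0.576
P(Bell | rare-form) = 0.013/0.04052 ≈ 0.321

Cato 0.104, Arden 0.576, Bell 0.321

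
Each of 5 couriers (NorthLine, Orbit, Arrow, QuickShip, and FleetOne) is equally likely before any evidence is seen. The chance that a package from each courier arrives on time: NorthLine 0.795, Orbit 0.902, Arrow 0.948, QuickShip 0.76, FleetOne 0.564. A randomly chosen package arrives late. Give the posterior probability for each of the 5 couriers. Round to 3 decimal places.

Taking complements, P(late | each) = NorthLine 0.205, Orbit 0.098, Arrow 0.052, QuickShip 0.24, FleetOne 0.436.
Since the prior is uniform, the posterior is proportional to the likelihood:
  NorthLine: 0.205
  Orbit: 0.098
  Arrow: 0.052
  QuickShip: 0.24
  FleetOne: 0.436
Normalizing constant = 1.031.
P(NorthLine | late) = 0.205/1.031 ≈ 0.199
P(Orbit | late) = 0.098/1.031 ≈ 0.095
P(Arrow | late) = 0.052/1.031 ≈ 0.050
P(QuickShip | late) = 0.24/1.031 ≈ 0.233
P(FleetOne | late) = 0.436/1.031 ≈ 0.423
(Check: 0.199+0.095+0.050+0.233+0.423 = 1.000.)

NorthLine 0.199, Orbit 0.095, Arrow 0.050, QuickShip 0.233, FleetOne 0.423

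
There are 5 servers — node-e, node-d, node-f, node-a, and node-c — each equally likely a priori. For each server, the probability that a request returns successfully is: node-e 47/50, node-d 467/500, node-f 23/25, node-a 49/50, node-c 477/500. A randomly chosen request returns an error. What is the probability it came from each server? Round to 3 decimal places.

node-e 0.221, node-d 0.243, node-f 0.294, node-a 0.074, node-c 0.169

Taking complements, P(error | each) = node-e 0.06, node-d 0.066, node-f 0.08, node-a 0.02, node-c 0.046.
Since the prior is uniform, the posterior is proportional to the likelihood:
  node-e: 0.06
  node-d: 0.066
  node-f: 0.08
  node-a: 0.02
  node-c: 0.046
Normalizing constant = 0.272.
P(node-e | error) = 0.06/0.272 ≈ 0.221
P(node-d | error) = 0.066/0.272 ≈ 0.243
P(node-f | error) = 0.08/0.272 ≈ 0.294
P(node-a | error) = 0.02/0.272 ≈ 0.074
P(node-c | error) = 0.046/0.272 ≈ 0.169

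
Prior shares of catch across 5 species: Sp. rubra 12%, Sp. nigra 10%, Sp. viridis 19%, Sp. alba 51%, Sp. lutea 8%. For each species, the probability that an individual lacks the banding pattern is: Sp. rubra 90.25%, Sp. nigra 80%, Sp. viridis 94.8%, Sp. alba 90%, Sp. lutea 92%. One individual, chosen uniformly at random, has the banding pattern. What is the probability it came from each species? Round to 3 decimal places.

Sp. rubra 0.118, Sp. nigra 0.202, Sp. viridis 0.100, Sp. alba 0.515, Sp. lutea 0.065

Taking complements, P(banded | each) = Sp. rubra 0.0975, Sp. nigra 0.2, Sp. viridis 0.052, Sp. alba 0.1, Sp. lutea 0.08.
Prior × likelihood for each hypothesis:
  Sp. rubra: 0.12 × 0.0975 = 0.0117
  Sp. nigra: 0.1 × 0.2 = 0.02
  Sp. viridis: 0.19 × 0.052 = 0.00988
  Sp. alba: 0.51 × 0.1 = 0.051
  Sp. lutea: 0.08 × 0.08 = 0.0064
Normalizing constant = 0.09898.
P(Sp. rubra | banded) = 0.0117/0.09898 ≈ 0.118
P(Sp. nigra | banded) = 0.02/0.09898 ≈ 0.202
P(Sp. viridis | banded) = 0.00988/0.09898 ≈ 0.100
P(Sp. alba | banded) = 0.051/0.09898 ≈ 0.515
P(Sp. lutea | banded) = 0.0064/0.09898 ≈ 0.065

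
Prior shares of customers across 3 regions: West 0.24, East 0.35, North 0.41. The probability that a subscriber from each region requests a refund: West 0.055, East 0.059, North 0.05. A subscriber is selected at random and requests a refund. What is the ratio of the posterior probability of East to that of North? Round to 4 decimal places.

1.0073

Prior × likelihood for each hypothesis:
  West: 0.24 × 0.055 = 0.0132
  East: 0.35 × 0.059 = 0.02065
  North: 0.41 × 0.05 = 0.0205
Total = 0.05435.
The ratio is 0.02065 / 0.0205 (the normalizer cancels) = 1.0073.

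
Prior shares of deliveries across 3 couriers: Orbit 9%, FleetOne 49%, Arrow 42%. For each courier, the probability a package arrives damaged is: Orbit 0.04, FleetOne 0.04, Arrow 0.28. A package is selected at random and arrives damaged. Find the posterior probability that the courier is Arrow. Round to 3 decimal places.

Unnormalized posteriors (prior × likelihood):
  Orbit: 0.09 × 0.04 = 0.0036
  FleetOne: 0.49 × 0.04 = 0.0196
  Arrow: 0.42 × 0.28 = 0.1176
Normalizing constant = 0.1408.
P(Arrow | evidence) = 0.1176 / 0.1408 ≈ 0.835.

0.835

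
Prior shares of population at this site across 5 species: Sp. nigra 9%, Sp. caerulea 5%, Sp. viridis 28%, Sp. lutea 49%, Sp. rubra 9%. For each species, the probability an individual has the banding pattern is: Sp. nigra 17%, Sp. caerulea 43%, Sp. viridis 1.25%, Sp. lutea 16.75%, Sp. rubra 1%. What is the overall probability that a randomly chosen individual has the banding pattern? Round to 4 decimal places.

0.1233

By Bayes' rule, posterior ∝ prior × likelihood:
  Sp. nigra: 0.09 × 0.17 = 0.0153
  Sp. caerulea: 0.05 × 0.43 = 0.0215
  Sp. viridis: 0.28 × 0.0125 = 0.0035
  Sp. lutea: 0.49 × 0.1675 = 0.082075
  Sp. rubra: 0.09 × 0.01 = 0.0009
P(banded) = 0.0153 + 0.0215 + 0.0035 + 0.082075 + 0.0009 = 0.123275 → 0.1233.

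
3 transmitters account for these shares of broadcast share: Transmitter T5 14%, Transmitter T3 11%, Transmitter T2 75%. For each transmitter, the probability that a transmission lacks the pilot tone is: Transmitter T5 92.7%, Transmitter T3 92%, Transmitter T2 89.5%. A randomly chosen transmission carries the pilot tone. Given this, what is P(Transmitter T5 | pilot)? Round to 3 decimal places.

Taking complements, P(pilot | each) = Transmitter T5 0.073, Transmitter T3 0.08, Transmitter T2 0.105.
Prior × likelihood for each hypothesis:
  Transmitter T5: 0.14 × 0.073 = 0.01022
  Transmitter T3: 0.11 × 0.08 = 0.0088
  Transmitter T2: 0.75 × 0.105 = 0.07875
Sum = 0.09777.
P(Transmitter T5 | evidence) = 0.01022 / 0.09777 ≈ 0.105.

0.105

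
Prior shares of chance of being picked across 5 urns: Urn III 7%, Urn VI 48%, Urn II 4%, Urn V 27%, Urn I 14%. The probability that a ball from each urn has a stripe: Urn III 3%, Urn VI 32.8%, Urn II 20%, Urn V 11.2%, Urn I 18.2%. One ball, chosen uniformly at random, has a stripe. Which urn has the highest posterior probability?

Urn VI

Compute prior × likelihood for every hypothesis:
  Urn III: 0.07 × 0.03 = 0.0021
  Urn VI: 0.48 × 0.328 = 0.15744
  Urn II: 0.04 × 0.2 = 0.008
  Urn V: 0.27 × 0.112 = 0.03024
  Urn I: 0.14 × 0.182 = 0.02548
Total = 0.22326.
Largest term belongs to Urn VI, so Urn VI is most probable.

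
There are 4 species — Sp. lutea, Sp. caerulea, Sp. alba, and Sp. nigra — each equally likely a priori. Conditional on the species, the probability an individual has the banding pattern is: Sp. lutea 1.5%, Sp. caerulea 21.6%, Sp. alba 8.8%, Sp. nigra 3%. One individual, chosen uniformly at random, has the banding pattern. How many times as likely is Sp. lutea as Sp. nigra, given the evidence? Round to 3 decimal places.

0.500

Since the prior is uniform, the posterior is proportional to the likelihood:
  Sp. lutea: 0.015
  Sp. caerulea: 0.216
  Sp. alba: 0.088
  Sp. nigra: 0.03
Sum = 0.349.
The ratio is 0.015 / 0.03 (the normalizer cancels) = 0.500.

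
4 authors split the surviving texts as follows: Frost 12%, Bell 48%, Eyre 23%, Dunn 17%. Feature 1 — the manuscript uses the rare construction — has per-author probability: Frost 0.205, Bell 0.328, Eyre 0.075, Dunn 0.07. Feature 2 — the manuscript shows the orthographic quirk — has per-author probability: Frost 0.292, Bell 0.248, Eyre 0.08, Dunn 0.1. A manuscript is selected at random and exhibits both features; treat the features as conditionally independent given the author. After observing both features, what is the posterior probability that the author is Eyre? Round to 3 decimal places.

0.028

By Bayes' rule, posterior ∝ prior × likelihood:
  Frost: 0.12 × 0.205 × 0.292 = 0.0071832
  Bell: 0.48 × 0.328 × 0.248 = 0.03904512
  Eyre: 0.23 × 0.075 × 0.08 = 0.00138
  Dunn: 0.17 × 0.07 × 0.1 = 0.00119
Sum = 0.04879832.
P(Eyre | evidence) = 0.00138 / 0.04879832 ≈ 0.028.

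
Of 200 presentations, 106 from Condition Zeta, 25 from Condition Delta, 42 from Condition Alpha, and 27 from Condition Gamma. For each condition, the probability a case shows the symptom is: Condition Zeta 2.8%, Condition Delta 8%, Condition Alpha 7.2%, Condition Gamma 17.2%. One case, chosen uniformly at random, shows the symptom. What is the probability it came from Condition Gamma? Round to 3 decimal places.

0.368

By Bayes' rule, posterior ∝ prior × likelihood:
  Condition Zeta: 0.53 × 0.028 = 0.01484
  Condition Delta: 0.125 × 0.08 = 0.01
  Condition Alpha: 0.21 × 0.072 = 0.01512
  Condition Gamma: 0.135 × 0.172 = 0.02322
Sum = 0.06318.
P(Condition Gamma | evidence) = 0.02322 / 0.06318 ≈ 0.368.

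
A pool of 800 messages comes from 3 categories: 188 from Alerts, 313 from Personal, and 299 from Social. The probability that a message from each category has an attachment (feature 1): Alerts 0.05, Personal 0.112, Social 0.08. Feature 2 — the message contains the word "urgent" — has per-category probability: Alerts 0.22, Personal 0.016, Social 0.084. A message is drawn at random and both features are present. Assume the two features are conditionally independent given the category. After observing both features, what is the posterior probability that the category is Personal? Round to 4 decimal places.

0.1209

Prior × likelihood for each hypothesis:
  Alerts: 0.235 × 0.05 × 0.22 = 0.002585
  Personal: 0.39125 × 0.112 × 0.016 = 0.00070112
  Social: 0.37375 × 0.08 × 0.084 = 0.0025116
Sum = 0.00579772.
P(Personal | evidence) = 0.00070112 / 0.00579772 ≈ 0.1209.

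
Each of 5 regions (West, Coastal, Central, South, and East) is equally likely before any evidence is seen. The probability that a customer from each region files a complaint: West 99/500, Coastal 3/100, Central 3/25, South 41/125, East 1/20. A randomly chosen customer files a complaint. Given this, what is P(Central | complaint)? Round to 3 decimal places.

0.165

Since the prior is uniform, the posterior is proportional to the likelihood:
  West: 0.198
  Coastal: 0.03
  Central: 0.12
  South: 0.328
  East: 0.05
Sum = 0.726.
P(Central | evidence) = 0.12 / 0.726 ≈ 0.165.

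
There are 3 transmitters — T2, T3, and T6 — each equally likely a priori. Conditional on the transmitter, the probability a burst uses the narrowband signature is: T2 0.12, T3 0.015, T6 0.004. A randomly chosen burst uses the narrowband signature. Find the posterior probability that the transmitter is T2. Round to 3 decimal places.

0.863

Since the prior is uniform, the posterior is proportional to the likelihood:
  T2: 0.12
  T3: 0.015
  T6: 0.004
Sum = 0.139.
P(T2 | evidence) = 0.12 / 0.139 ≈ 0.863.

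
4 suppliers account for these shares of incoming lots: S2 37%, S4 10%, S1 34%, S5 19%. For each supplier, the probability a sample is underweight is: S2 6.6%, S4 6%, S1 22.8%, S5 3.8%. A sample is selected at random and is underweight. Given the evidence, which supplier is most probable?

Unnormalized posteriors (prior × likelihood):
  S2: 0.37 × 0.066 = 0.02442
  S4: 0.1 × 0.06 = 0.006
  S1: 0.34 × 0.228 = 0.07752
  S5: 0.19 × 0.038 = 0.00722
Sum = 0.11516.
Largest term belongs to S1, so S1 is most probable.

S1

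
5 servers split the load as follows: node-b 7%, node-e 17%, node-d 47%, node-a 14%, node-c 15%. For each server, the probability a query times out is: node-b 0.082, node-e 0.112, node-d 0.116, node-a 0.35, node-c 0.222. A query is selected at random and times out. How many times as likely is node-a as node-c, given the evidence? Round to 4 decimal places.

1.4715

By Bayes' rule, posterior ∝ prior × likelihood:
  node-b: 0.07 × 0.082 = 0.00574
  node-e: 0.17 × 0.112 = 0.01904
  node-d: 0.47 × 0.116 = 0.05452
  node-a: 0.14 × 0.35 = 0.049
  node-c: 0.15 × 0.222 = 0.0333
Total = 0.1616.
The ratio is 0.049 / 0.0333 (the normalizer cancels) = 1.4715.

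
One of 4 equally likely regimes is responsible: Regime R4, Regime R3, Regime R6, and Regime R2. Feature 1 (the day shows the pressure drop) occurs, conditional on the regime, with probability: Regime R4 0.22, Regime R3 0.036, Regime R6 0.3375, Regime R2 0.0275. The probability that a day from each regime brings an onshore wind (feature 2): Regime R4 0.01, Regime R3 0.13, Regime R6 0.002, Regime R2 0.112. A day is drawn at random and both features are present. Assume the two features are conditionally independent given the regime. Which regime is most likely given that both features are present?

Regime R3

With a uniform prior (1/4 each), posterior ∝ likelihood:
  Regime R4: 0.22 × 0.01 = 0.0022
  Regime R3: 0.036 × 0.13 = 0.00468
  Regime R6: 0.3375 × 0.002 = 0.000675
  Regime R2: 0.0275 × 0.112 = 0.00308
Sum = 0.010635.
Largest term belongs to Regime R3, so Regime R3 is most probable.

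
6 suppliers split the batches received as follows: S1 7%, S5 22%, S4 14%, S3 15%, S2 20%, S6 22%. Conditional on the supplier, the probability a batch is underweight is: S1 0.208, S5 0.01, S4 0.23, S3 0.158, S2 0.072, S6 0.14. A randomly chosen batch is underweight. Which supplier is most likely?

By Bayes' rule, posterior ∝ prior × likelihood:
  S1: 0.07 × 0.208 = 0.01456
  S5: 0.22 × 0.01 = 0.0022
  S4: 0.14 × 0.23 = 0.0322
  S3: 0.15 × 0.158 = 0.0237
  S2: 0.2 × 0.072 = 0.0144
  S6: 0.22 × 0.14 = 0.0308
Sum = 0.11786.
Largest term belongs to S4, so S4 is most probable.

S4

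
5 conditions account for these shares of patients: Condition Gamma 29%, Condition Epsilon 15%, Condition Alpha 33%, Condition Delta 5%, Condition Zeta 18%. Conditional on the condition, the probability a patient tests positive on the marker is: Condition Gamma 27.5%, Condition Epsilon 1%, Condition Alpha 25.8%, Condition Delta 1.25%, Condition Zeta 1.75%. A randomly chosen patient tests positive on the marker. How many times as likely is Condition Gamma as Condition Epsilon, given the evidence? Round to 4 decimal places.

53.1667

Prior × likelihood for each hypothesis:
  Condition Gamma: 0.29 × 0.275 = 0.07975
  Condition Epsilon: 0.15 × 0.01 = 0.0015
  Condition Alpha: 0.33 × 0.258 = 0.08514
  Condition Delta: 0.05 × 0.0125 = 0.000625
  Condition Zeta: 0.18 × 0.0175 = 0.00315
Sum = 0.170165.
The ratio is 0.07975 / 0.0015 (the normalizer cancels) = 53.1667.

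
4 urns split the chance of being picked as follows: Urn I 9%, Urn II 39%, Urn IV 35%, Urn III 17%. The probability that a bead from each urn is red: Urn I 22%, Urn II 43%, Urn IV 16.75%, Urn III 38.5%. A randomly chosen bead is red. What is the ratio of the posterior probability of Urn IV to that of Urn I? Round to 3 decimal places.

By Bayes' rule, posterior ∝ prior × likelihood:
  Urn I: 0.09 × 0.22 = 0.0198
  Urn II: 0.39 × 0.43 = 0.1677
  Urn IV: 0.35 × 0.1675 = 0.058625
  Urn III: 0.17 × 0.385 = 0.06545
Total = 0.311575.
The ratio is 0.058625 / 0.0198 (the normalizer cancels) = 2.961.

2.961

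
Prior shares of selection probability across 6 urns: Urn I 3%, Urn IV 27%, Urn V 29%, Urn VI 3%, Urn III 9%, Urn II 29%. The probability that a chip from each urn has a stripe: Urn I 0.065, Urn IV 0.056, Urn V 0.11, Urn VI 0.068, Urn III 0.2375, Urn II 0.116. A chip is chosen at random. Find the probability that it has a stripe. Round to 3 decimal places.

By Bayes' rule, posterior ∝ prior × likelihood:
  Urn I: 0.03 × 0.065 = 0.00195
  Urn IV: 0.27 × 0.056 = 0.01512
  Urn V: 0.29 × 0.11 = 0.0319
  Urn VI: 0.03 × 0.068 = 0.00204
  Urn III: 0.09 × 0.2375 = 0.021375
  Urn II: 0.29 × 0.116 = 0.03364
P(striped) = 0.00195 + 0.01512 + 0.0319 + 0.00204 + 0.021375 + 0.03364 = 0.106025 → 0.106.

0.106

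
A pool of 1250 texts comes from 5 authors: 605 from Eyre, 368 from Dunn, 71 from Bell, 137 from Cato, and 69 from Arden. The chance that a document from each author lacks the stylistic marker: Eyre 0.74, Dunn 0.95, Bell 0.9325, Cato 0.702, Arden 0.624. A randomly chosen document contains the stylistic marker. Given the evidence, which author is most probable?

Taking complements, P(marker | each) = Eyre 0.26, Dunn 0.05, Bell 0.0675, Cato 0.298, Arden 0.376.
Prior × likelihood for each hypothesis:
  Eyre: 0.484 × 0.26 = 0.12584
  Dunn: 0.2944 × 0.05 = 0.01472
  Bell: 0.0568 × 0.0675 = 0.003834
  Cato: 0.1096 × 0.298 = 0.0326608
  Arden: 0.0552 × 0.376 = 0.0207552
Sum = 0.19781.
Largest term belongs to Eyre, so Eyre is most probable.

Eyre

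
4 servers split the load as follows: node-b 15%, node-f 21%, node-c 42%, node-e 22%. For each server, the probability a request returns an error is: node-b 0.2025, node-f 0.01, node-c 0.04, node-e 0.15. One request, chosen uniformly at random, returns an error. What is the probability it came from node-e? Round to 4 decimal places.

Compute prior × likelihood for every hypothesis:
  node-b: 0.15 × 0.2025 = 0.030375
  node-f: 0.21 × 0.01 = 0.0021
  node-c: 0.42 × 0.04 = 0.0168
  node-e: 0.22 × 0.15 = 0.033
Sum = 0.082275.
P(node-e | evidence) = 0.033 / 0.082275 ≈ 0.4011.

0.4011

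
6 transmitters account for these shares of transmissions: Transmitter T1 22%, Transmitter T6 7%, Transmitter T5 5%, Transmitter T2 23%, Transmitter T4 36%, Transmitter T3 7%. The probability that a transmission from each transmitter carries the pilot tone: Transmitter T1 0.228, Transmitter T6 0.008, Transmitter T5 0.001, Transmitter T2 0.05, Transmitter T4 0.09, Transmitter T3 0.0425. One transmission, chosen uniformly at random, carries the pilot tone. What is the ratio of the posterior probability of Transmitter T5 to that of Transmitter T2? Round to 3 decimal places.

0.004

Unnormalized posteriors (prior × likelihood):
  Transmitter T1: 0.22 × 0.228 = 0.05016
  Transmitter T6: 0.07 × 0.008 = 0.00056
  Transmitter T5: 0.05 × 0.001 = 0.00005
  Transmitter T2: 0.23 × 0.05 = 0.0115
  Transmitter T4: 0.36 × 0.09 = 0.0324
  Transmitter T3: 0.07 × 0.0425 = 0.002975
Sum = 0.097645.
The ratio is 0.00005 / 0.0115 (the normalizer cancels) = 0.004.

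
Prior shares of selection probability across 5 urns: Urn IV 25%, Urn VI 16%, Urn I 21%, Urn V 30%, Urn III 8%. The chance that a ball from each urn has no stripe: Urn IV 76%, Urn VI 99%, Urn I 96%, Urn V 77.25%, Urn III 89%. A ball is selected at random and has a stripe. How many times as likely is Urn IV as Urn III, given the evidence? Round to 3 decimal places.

6.818

Taking complements, P(striped | each) = Urn IV 0.24, Urn VI 0.01, Urn I 0.04, Urn V 0.2275, Urn III 0.11.
Compute prior × likelihood for every hypothesis:
  Urn IV: 0.25 × 0.24 = 0.06
  Urn VI: 0.16 × 0.01 = 0.0016
  Urn I: 0.21 × 0.04 = 0.0084
  Urn V: 0.3 × 0.2275 = 0.06825
  Urn III: 0.08 × 0.11 = 0.0088
Normalizing constant = 0.14705.
The ratio is 0.06 / 0.0088 (the normalizer cancels) = 6.818.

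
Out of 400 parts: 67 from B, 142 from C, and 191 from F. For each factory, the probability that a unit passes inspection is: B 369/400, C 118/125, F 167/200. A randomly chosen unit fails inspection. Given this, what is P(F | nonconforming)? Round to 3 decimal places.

0.706

Taking complements, P(nonconforming | each) = B 0.0775, C 0.056, F 0.165.
By Bayes' rule, posterior ∝ prior × likelihood:
  B: 0.1675 × 0.0775 = 0.01298125
  C: 0.355 × 0.056 = 0.01988
  F: 0.4775 × 0.165 = 0.0787875
Normalizing constant = 0.11164875.
P(F | evidence) = 0.0787875 / 0.11164875 ≈ 0.706.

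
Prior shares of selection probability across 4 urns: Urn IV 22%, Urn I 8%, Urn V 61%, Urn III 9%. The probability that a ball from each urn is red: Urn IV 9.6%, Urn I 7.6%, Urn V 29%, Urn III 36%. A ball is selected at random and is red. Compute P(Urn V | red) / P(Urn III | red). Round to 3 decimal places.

5.460

By Bayes' rule, posterior ∝ prior × likelihood:
  Urn IV: 0.22 × 0.096 = 0.02112
  Urn I: 0.08 × 0.076 = 0.00608
  Urn V: 0.61 × 0.29 = 0.1769
  Urn III: 0.09 × 0.36 = 0.0324
Total = 0.2365.
The ratio is 0.1769 / 0.0324 (the normalizer cancels) = 5.460.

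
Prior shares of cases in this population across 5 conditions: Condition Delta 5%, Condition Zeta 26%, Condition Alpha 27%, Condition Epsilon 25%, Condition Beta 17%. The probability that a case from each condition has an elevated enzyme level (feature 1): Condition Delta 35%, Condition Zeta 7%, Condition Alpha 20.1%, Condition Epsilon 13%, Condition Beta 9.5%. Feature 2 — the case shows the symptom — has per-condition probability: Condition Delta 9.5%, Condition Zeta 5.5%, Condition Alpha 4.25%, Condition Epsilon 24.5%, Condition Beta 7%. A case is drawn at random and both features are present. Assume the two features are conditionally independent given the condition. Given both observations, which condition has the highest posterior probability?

Condition Epsilon

Prior × likelihood for each hypothesis:
  Condition Delta: 0.05 × 0.35 × 0.095 = 0.0016625
  Condition Zeta: 0.26 × 0.07 × 0.055 = 0.001001
  Condition Alpha: 0.27 × 0.201 × 0.0425 = 0.002306475
  Condition Epsilon: 0.25 × 0.13 × 0.245 = 0.0079625
  Condition Beta: 0.17 × 0.095 × 0.07 = 0.0011305
Sum = 0.014062975.
Largest term belongs to Condition Epsilon, so Condition Epsilon is most probable.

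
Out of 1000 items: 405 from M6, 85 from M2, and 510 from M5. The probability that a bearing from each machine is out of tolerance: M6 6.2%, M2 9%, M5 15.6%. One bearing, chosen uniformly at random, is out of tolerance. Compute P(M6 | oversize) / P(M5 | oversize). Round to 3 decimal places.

0.316

Unnormalized posteriors (prior × likelihood):
  M6: 0.405 × 0.062 = 0.02511
  M2: 0.085 × 0.09 = 0.00765
  M5: 0.51 × 0.156 = 0.07956
Sum = 0.11232.
The ratio is 0.02511 / 0.07956 (the normalizer cancels) = 0.316.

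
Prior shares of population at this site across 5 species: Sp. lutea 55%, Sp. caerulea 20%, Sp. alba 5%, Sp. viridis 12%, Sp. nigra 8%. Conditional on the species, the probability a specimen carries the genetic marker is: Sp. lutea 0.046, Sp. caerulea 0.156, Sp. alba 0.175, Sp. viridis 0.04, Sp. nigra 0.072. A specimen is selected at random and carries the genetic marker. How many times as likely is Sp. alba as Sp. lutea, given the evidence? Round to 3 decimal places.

Compute prior × likelihood for every hypothesis:
  Sp. lutea: 0.55 × 0.046 = 0.0253
  Sp. caerulea: 0.2 × 0.156 = 0.0312
  Sp. alba: 0.05 × 0.175 = 0.00875
  Sp. viridis: 0.12 × 0.04 = 0.0048
  Sp. nigra: 0.08 × 0.072 = 0.00576
Total = 0.07581.
The ratio is 0.00875 / 0.0253 (the normalizer cancels) = 0.346.

0.346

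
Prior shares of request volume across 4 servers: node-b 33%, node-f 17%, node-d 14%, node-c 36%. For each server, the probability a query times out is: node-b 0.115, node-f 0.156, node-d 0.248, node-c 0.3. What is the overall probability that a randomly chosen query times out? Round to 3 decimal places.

0.207

Unnormalized posteriors (prior × likelihood):
  node-b: 0.33 × 0.115 = 0.03795
  node-f: 0.17 × 0.156 = 0.02652
  node-d: 0.14 × 0.248 = 0.03472
  node-c: 0.36 × 0.3 = 0.108
P(timeout) = 0.03795 + 0.02652 + 0.03472 + 0.108 = 0.20719 → 0.207.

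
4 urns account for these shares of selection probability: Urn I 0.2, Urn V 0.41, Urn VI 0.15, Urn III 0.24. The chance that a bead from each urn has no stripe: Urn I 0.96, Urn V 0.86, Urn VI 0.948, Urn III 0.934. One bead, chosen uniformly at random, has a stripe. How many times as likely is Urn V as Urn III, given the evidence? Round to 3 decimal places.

Taking complements, P(striped | each) = Urn I 0.04, Urn V 0.14, Urn VI 0.052, Urn III 0.066.
Unnormalized posteriors (prior × likelihood):
  Urn I: 0.2 × 0.04 = 0.008
  Urn V: 0.41 × 0.14 = 0.0574
  Urn VI: 0.15 × 0.052 = 0.0078
  Urn III: 0.24 × 0.066 = 0.01584
Normalizing constant = 0.08904.
The ratio is 0.0574 / 0.01584 (the normalizer cancels) = 3.624.

3.624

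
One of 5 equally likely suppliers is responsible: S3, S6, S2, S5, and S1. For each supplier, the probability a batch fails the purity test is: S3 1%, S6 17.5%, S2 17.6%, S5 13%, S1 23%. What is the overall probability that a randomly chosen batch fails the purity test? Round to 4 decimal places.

Since the prior is uniform, the posterior is proportional to the likelihood:
  S3: 0.01
  S6: 0.175
  S2: 0.176
  S5: 0.13
  S1: 0.23
P(off-spec) = (1/5) × (0.01 + 0.175 + 0.176 + 0.13 + 0.23) = 0.721/5 ≈ 0.1442.

0.1442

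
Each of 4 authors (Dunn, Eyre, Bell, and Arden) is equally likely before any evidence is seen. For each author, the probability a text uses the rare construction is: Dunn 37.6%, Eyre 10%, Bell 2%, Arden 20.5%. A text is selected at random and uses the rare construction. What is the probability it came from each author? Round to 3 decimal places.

With a uniform prior (1/4 each), posterior ∝ likelihood:
  Dunn: 0.376
  Eyre: 0.1
  Bell: 0.02
  Arden: 0.205
Normalizing constant = 0.701.
P(Dunn | rare-form) = 0.376/0.701 ≈ 0.536
P(Eyre | rare-form) = 0.1/0.701 ≈ 0.143
P(Bell | rare-form) = 0.02/0.701 ≈ 0.029
P(Arden | rare-form) = 0.205/0.701 ≈ 0.292

Dunn 0.536, Eyre 0.143, Bell 0.029, Arden 0.292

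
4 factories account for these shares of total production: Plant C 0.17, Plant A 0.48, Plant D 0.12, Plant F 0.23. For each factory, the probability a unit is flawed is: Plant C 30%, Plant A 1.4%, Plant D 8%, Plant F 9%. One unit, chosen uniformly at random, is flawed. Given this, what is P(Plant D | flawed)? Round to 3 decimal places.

0.109

Compute prior × likelihood for every hypothesis:
  Plant C: 0.17 × 0.3 = 0.051
  Plant A: 0.48 × 0.014 = 0.00672
  Plant D: 0.12 × 0.08 = 0.0096
  Plant F: 0.23 × 0.09 = 0.0207
Normalizing constant = 0.08802.
P(Plant D | evidence) = 0.0096 / 0.08802 ≈ 0.109.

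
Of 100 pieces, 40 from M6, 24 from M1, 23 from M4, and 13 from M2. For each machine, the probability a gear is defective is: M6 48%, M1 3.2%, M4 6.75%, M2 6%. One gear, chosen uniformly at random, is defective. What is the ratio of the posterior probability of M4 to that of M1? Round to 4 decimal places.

2.0215

Unnormalized posteriors (prior × likelihood):
  M6: 0.4 × 0.48 = 0.192
  M1: 0.24 × 0.032 = 0.00768
  M4: 0.23 × 0.0675 = 0.015525
  M2: 0.13 × 0.06 = 0.0078
Total = 0.223005.
The ratio is 0.015525 / 0.00768 (the normalizer cancels) = 2.0215.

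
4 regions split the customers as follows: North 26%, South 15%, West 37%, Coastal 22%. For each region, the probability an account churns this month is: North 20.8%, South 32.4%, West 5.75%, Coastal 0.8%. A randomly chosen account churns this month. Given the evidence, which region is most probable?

By Bayes' rule, posterior ∝ prior × likelihood:
  North: 0.26 × 0.208 = 0.05408
  South: 0.15 × 0.324 = 0.0486
  West: 0.37 × 0.0575 = 0.021275
  Coastal: 0.22 × 0.008 = 0.00176
Normalizing constant = 0.125715.
Largest term belongs to North, so North is most probable.

North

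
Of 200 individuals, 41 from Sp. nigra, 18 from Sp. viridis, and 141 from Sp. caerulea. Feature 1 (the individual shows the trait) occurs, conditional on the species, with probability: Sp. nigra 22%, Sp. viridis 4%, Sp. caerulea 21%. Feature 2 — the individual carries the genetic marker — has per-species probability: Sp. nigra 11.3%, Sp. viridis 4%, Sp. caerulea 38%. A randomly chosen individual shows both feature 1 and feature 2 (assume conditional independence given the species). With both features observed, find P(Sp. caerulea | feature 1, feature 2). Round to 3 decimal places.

Prior × likelihood for each hypothesis:
  Sp. nigra: 0.205 × 0.22 × 0.113 = 0.0050963
  Sp. viridis: 0.09 × 0.04 × 0.04 = 0.000144
  Sp. caerulea: 0.705 × 0.21 × 0.38 = 0.056259
Sum = 0.0614993.
P(Sp. caerulea | evidence) = 0.056259 / 0.0614993 ≈ 0.915.

0.915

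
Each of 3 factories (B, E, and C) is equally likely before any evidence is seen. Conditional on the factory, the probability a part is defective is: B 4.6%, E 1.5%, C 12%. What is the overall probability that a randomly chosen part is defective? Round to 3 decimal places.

0.060

Since the prior is uniform, the posterior is proportional to the likelihood:
  B: 0.046
  E: 0.015
  C: 0.12
P(defective) = (1/3) × (0.046 + 0.015 + 0.12) = 0.181/3 ≈ 0.060.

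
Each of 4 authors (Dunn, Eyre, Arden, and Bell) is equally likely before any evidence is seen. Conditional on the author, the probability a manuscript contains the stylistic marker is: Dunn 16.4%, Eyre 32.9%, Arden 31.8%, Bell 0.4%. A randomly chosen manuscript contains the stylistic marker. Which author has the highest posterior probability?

Since the prior is uniform, the posterior is proportional to the likelihood:
  Dunn: 0.164
  Eyre: 0.329
  Arden: 0.318
  Bell: 0.004
Normalizing constant = 0.815.
Largest term belongs to Eyre, so Eyre is most probable.

Eyre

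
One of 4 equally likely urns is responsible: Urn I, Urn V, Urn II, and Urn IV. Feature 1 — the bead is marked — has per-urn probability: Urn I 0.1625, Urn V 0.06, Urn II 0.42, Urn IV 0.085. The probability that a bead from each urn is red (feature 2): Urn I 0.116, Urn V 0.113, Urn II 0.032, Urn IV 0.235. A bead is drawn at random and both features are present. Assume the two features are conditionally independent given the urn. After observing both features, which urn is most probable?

With a uniform prior (1/4 each), posterior ∝ likelihood:
  Urn I: 0.1625 × 0.116 = 0.01885
  Urn V: 0.06 × 0.113 = 0.00678
  Urn II: 0.42 × 0.032 = 0.01344
  Urn IV: 0.085 × 0.235 = 0.019975
Normalizing constant = 0.059045.
Largest term belongs to Urn IV, so Urn IV is most probable.

Urn IV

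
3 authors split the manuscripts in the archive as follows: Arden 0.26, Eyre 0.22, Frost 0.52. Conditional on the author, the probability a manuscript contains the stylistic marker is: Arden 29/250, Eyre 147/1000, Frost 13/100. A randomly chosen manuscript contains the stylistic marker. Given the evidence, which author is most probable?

Unnormalized posteriors (prior × likelihood):
  Arden: 0.26 × 0.116 = 0.03016
  Eyre: 0.22 × 0.147 = 0.03234
  Frost: 0.52 × 0.13 = 0.0676
Normalizing constant = 0.1301.
Largest term belongs to Frost, so Frost is most probable.

Frost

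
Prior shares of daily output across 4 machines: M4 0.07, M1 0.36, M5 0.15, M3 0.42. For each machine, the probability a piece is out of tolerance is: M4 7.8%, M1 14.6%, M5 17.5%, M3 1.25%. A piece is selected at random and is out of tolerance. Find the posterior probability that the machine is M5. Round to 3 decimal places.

By Bayes' rule, posterior ∝ prior × likelihood:
  M4: 0.07 × 0.078 = 0.00546
  M1: 0.36 × 0.146 = 0.05256
  M5: 0.15 × 0.175 = 0.02625
  M3: 0.42 × 0.0125 = 0.00525
Normalizing constant = 0.08952.
P(M5 | evidence) = 0.02625 / 0.08952 ≈ 0.293.

0.293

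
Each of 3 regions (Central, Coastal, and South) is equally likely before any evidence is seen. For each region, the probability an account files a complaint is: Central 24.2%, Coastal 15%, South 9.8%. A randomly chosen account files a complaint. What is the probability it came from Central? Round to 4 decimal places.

Since the prior is uniform, the posterior is proportional to the likelihood:
  Central: 0.242
  Coastal: 0.15
  South: 0.098
Total = 0.49.
P(Central | evidence) = 0.242 / 0.49 ≈ 0.4939.

0.4939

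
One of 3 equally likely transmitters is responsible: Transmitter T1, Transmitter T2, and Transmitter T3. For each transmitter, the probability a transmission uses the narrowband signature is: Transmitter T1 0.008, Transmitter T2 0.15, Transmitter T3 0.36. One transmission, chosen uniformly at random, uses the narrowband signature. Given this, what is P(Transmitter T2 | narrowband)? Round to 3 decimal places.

0.290

With a uniform prior (1/3 each), posterior ∝ likelihood:
  Transmitter T1: 0.008
  Transmitter T2: 0.15
  Transmitter T3: 0.36
Total = 0.518.
P(Transmitter T2 | evidence) = 0.15 / 0.518 ≈ 0.290.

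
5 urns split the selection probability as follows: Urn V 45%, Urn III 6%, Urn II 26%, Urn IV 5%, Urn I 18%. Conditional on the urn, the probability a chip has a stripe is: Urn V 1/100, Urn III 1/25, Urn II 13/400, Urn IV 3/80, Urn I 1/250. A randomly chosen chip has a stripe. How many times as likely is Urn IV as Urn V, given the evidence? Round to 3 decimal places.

Unnormalized posteriors (prior × likelihood):
  Urn V: 0.45 × 0.01 = 0.0045
  Urn III: 0.06 × 0.04 = 0.0024
  Urn II: 0.26 × 0.0325 = 0.00845
  Urn IV: 0.05 × 0.0375 = 0.001875
  Urn I: 0.18 × 0.004 = 0.00072
Total = 0.017945.
The ratio is 0.001875 / 0.0045 (the normalizer cancels) = 0.417.

0.417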